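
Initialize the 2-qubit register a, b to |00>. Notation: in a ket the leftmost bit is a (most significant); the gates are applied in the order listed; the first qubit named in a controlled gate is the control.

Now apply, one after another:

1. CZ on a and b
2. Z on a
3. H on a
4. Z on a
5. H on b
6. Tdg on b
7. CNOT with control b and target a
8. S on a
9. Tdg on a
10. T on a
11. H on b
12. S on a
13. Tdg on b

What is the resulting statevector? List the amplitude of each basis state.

The final amplitudes are sqrt(2)*(1 + exp(3*I*pi/4))/4 on |00>, sqrt(2)*(-I - exp(3*I*pi/4))/4 on |01>, sqrt(2)*(1 + exp(3*I*pi/4))/4 on |10>, sqrt(2)*(-I - exp(3*I*pi/4))/4 on |11>.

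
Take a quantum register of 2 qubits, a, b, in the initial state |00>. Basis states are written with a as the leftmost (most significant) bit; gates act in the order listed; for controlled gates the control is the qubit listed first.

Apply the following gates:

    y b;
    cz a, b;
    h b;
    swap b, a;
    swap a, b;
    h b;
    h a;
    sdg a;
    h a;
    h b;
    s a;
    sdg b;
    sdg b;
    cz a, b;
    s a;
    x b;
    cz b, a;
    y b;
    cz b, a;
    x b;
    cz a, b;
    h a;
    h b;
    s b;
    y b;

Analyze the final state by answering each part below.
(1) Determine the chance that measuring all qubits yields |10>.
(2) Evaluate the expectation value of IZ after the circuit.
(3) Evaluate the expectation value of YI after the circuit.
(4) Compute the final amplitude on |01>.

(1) A full measurement returns |10> with probability 1/2.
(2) In the final state, IZ has expectation 1.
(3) The expectation value of YI is 1.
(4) The final state's coefficient on |01> equals 0.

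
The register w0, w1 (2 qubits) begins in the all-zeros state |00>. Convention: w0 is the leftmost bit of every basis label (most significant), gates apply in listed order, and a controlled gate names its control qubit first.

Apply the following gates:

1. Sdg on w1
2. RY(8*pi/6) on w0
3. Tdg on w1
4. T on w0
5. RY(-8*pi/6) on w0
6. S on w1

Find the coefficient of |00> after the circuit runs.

The final state's coefficient on |00> equals 1/4 + 3*exp(I*pi/4)/4.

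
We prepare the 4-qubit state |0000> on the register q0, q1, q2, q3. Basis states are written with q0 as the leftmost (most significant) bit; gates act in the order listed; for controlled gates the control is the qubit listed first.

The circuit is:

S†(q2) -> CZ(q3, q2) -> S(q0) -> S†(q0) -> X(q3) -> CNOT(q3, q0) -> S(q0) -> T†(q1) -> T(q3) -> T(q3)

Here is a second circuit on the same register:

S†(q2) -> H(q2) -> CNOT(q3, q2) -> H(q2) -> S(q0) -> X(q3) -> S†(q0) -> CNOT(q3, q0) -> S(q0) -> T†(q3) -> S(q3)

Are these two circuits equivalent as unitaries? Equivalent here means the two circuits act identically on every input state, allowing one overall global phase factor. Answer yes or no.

No, they are not equivalent — no single phase factor reconciles the two unitaries.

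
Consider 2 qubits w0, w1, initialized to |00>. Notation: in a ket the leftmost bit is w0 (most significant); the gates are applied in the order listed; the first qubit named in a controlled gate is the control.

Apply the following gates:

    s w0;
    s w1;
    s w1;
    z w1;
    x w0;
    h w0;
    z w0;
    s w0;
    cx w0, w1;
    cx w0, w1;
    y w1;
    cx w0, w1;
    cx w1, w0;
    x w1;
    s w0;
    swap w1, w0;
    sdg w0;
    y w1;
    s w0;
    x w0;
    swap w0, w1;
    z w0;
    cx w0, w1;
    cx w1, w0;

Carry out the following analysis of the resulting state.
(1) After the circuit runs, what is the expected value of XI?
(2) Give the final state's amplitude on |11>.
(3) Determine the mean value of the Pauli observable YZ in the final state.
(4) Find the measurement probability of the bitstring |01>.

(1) The observable XI averages to 0.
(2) |11> carries amplitude sqrt(2)*I/2 in the final state.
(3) The expectation value of YZ is 0.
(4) A full measurement returns |01> with probability 0.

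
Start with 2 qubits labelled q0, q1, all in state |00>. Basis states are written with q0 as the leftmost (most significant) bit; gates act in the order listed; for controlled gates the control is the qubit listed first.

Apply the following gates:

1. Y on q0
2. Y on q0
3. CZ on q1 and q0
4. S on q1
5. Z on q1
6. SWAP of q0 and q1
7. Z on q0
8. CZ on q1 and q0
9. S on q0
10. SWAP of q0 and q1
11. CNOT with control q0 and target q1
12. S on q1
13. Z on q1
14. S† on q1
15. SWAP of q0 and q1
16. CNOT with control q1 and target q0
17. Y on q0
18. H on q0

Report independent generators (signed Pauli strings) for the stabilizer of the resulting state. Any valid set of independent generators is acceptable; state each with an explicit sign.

The final state is stabilized by the group generated by -XI, +IZ; other independent generating sets are equally valid.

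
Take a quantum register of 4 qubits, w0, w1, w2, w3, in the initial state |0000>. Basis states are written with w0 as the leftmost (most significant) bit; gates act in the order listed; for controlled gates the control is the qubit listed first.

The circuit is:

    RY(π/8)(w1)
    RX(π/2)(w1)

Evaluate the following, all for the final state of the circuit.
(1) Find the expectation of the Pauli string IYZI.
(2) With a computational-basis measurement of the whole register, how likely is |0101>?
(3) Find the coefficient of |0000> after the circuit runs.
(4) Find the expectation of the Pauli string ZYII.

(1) The observable IYZI averages to -sqrt(sqrt(2) + 2)/2.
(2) Outcome |0101> occurs with probability 0.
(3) |0000> carries amplitude -sqrt(2)*exp(15*I*pi/16)/2 in the final state.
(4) In the final state, ZYII has expectation -sqrt(sqrt(2) + 2)/2.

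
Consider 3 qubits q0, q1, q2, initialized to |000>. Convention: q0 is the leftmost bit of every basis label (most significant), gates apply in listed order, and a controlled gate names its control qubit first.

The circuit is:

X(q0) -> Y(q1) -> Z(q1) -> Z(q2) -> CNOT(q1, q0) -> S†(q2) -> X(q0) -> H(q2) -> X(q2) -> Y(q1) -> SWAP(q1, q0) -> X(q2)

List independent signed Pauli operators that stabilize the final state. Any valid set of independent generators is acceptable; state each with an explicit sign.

The final state is stabilized by the group generated by +IIX, +ZII, -IZI; other independent generating sets are equally valid.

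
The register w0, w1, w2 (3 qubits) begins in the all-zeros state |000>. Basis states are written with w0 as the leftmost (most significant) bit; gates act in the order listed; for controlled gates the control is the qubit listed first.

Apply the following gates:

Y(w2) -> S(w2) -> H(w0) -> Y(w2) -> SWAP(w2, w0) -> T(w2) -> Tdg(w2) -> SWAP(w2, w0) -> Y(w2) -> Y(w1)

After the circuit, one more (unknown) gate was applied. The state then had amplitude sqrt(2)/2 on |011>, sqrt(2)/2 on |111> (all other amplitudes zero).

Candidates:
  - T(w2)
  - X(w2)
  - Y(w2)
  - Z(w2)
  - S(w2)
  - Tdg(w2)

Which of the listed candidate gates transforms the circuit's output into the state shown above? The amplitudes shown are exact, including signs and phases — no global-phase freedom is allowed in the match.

The applied gate was S(w2). Key observation: the block from step 4 through step 9 cancels to the identity and can be dropped.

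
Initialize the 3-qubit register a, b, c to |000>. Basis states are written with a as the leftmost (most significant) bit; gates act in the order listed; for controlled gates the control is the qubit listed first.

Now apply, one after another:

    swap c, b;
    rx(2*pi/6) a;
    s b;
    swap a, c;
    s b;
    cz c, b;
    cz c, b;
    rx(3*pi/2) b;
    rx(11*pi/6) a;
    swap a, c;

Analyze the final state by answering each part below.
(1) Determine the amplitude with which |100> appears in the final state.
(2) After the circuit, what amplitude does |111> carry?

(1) The final state's coefficient on |100> equals I*(-sqrt(3) - 1)/8. Key observation: steps 6-7 multiply out to the identity, so the circuit reduces to the remaining gates.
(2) The final state's coefficient on |111> equals I*(-1 + sqrt(3))/8.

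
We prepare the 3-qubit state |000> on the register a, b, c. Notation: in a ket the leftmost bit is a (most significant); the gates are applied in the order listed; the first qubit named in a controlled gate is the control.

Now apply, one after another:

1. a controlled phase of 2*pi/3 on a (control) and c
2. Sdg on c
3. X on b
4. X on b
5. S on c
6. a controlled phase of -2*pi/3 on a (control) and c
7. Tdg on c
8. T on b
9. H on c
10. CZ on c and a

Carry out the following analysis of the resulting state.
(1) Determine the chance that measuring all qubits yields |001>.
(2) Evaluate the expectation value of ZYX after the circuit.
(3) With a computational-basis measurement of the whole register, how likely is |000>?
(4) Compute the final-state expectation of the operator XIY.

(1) Outcome |001> occurs with probability 1/2. Key observation: gates 1-6 undo each other exactly, leaving only the rest of the circuit to track.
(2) The observable ZYX averages to 0.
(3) The probability of measuring |000> is 1/2.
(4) In the final state, XIY has expectation 0.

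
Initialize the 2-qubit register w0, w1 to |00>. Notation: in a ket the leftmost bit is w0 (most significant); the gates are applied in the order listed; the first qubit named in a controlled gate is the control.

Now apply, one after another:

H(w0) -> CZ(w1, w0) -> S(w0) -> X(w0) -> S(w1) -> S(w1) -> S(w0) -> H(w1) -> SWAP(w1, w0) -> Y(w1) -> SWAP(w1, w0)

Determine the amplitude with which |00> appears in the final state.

|00> carries amplitude 1/2 in the final state.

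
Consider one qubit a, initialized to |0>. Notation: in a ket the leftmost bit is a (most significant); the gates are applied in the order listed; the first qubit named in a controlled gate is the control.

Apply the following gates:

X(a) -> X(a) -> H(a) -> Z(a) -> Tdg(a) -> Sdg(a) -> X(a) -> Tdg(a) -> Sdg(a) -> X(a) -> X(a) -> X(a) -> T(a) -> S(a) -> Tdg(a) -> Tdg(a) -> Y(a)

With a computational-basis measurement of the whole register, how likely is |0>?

The probability of measuring |0> is 1/2. Key observation: steps 10-11 multiply out to the identity, so the circuit reduces to the remaining gates.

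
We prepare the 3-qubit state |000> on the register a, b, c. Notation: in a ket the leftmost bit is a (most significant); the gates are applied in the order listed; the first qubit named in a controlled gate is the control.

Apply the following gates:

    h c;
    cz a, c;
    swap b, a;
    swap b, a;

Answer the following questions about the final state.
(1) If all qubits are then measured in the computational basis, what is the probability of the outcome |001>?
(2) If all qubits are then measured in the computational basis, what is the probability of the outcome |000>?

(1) Outcome |001> occurs with probability 1/2. Key observation: gates 3-4 undo each other exactly, leaving only the rest of the circuit to track.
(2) The probability of measuring |000> is 1/2.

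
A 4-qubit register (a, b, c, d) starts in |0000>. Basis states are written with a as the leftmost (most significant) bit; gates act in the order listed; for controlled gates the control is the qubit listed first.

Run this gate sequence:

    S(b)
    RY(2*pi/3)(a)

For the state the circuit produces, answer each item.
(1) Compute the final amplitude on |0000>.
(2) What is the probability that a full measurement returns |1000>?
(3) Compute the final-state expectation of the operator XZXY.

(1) The amplitude on |0000> is 1/2.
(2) The probability of measuring |1000> is 3/4.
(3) The observable XZXY averages to 0.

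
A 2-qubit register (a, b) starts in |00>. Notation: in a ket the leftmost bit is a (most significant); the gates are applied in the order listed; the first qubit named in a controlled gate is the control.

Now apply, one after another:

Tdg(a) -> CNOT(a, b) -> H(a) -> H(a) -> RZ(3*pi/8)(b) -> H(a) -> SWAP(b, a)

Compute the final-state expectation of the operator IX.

The expectation value of IX is 1. Key observation: the block from step 3 through step 4 cancels to the identity and can be dropped.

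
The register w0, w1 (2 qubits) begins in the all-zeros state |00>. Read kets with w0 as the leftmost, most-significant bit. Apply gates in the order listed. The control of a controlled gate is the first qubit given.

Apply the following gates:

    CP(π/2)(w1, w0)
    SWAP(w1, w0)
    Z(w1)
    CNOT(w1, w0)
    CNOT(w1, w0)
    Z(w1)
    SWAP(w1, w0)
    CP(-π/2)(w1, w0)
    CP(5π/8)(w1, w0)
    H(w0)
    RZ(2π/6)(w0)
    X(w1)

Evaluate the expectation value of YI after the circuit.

The expectation value of YI is sqrt(3)/2. Key observation: steps 1-8 multiply out to the identity, so the circuit reduces to the remaining gates.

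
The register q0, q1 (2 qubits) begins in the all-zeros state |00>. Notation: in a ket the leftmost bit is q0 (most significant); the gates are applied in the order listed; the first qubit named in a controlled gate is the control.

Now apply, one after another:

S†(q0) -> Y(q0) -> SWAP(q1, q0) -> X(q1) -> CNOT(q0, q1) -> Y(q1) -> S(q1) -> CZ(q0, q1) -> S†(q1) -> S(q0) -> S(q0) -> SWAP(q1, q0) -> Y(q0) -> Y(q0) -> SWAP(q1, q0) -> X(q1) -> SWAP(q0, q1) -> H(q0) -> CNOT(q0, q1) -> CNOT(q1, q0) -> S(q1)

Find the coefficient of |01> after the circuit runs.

|01> carries amplitude -sqrt(2)*I/2 in the final state. Key observation: gates 12-15 undo each other exactly, leaving only the rest of the circuit to track.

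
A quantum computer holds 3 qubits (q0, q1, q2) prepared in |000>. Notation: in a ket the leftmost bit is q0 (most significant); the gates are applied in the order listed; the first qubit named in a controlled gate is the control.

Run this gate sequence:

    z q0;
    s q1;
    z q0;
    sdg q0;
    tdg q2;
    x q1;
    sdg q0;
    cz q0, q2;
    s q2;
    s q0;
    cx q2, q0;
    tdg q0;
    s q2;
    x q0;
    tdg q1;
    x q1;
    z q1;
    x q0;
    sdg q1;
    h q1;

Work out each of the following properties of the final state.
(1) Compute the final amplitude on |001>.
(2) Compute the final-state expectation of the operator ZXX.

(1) The amplitude on |001> is 0.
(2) In the final state, ZXX has expectation 0.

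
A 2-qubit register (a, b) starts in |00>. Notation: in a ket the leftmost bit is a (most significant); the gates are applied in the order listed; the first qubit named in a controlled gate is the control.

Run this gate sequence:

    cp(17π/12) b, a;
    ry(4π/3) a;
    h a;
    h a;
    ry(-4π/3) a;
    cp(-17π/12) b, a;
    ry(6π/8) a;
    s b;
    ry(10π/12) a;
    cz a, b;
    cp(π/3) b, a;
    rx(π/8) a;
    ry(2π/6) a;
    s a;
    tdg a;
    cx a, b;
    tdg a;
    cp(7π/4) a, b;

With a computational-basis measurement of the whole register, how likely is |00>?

Outcome |00> occurs with probability sqrt(1/2 - sqrt(2)/4)*sqrt(sqrt(2)/4 + 1/2)*sin(pi/16)**2 + sin(pi/16)**2/2 + sqrt(1/2 - sqrt(2)/4)*sqrt(sqrt(2)/4 + 1/2)*cos(pi/16)**2/2 + sqrt(6)*cos(pi/16)**2/8 + cos(pi/16)**2/2. Key observation: gates 1-6 undo each other exactly, leaving only the rest of the circuit to track.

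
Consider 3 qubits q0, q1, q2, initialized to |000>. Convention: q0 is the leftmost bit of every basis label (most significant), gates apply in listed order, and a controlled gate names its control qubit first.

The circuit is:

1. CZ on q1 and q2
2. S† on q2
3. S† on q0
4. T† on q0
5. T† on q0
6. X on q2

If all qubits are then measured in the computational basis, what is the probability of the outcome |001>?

A full measurement returns |001> with probability 1.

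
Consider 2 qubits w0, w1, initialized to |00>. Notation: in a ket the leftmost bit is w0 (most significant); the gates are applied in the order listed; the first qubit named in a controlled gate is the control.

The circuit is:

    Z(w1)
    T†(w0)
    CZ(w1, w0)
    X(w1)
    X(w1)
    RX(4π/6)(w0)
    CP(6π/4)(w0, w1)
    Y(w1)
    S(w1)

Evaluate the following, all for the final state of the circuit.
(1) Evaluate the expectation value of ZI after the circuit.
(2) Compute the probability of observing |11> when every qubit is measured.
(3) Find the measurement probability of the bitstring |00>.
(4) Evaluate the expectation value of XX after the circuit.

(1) The observable ZI averages to -1/2.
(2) The probability of measuring |11> is 3/4.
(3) The probability of measuring |00> is 0.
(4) The observable XX averages to 0.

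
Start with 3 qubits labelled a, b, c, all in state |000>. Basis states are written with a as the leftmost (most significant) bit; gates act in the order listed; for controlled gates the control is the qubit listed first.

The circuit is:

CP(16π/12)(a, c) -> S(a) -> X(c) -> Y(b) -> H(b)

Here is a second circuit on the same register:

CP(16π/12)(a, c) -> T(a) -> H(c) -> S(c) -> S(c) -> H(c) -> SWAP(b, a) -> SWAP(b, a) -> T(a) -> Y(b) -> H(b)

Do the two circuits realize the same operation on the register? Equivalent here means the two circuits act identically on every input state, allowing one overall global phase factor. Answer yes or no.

Yes: on every input state the two circuits agree up to one overall phase factor.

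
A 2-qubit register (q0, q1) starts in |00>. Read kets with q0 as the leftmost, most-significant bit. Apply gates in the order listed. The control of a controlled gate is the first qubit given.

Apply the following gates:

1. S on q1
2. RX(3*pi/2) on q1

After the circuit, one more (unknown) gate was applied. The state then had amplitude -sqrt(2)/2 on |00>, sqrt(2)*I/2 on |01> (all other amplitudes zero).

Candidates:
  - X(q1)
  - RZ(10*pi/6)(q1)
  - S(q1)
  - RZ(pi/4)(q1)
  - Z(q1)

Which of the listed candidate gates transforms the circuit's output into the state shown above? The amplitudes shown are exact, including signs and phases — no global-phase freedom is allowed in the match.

The unique candidate consistent with the amplitudes is Z(q1).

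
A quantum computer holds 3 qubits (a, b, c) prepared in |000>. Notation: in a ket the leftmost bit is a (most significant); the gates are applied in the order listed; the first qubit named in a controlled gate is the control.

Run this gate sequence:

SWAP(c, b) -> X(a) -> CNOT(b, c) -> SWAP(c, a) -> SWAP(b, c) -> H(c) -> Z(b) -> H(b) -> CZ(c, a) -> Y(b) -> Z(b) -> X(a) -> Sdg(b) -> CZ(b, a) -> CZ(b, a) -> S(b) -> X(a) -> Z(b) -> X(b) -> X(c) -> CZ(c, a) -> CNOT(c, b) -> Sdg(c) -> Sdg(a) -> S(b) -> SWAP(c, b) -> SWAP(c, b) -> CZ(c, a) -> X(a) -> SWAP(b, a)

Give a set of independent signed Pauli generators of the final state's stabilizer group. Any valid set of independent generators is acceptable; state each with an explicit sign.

The final state is stabilized by the group generated by +YII, -IIY, -IZI; other independent generating sets are equally valid.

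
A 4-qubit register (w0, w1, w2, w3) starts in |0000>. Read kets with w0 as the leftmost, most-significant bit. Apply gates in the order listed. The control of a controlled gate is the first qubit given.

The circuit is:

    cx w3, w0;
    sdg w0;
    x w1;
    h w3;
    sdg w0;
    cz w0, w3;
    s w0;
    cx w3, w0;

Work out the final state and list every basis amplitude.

The final amplitudes are sqrt(2)/2 on |0100>, sqrt(2)/2 on |1101>, and 0 on every other basis state.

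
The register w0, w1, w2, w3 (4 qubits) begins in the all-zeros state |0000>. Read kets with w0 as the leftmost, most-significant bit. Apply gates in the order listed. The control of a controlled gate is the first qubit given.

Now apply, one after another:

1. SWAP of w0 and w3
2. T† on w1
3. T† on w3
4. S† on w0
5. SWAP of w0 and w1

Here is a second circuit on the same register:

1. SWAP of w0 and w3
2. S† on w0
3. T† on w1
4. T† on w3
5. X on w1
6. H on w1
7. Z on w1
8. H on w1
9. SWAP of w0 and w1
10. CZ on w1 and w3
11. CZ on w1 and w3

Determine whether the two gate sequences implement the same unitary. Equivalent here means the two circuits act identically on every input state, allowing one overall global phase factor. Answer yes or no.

Yes: on every input state the two circuits agree up to one overall phase factor.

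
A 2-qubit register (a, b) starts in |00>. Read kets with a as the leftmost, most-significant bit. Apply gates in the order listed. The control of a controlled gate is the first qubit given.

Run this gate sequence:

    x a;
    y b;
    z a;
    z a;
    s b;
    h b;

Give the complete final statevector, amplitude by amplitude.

After the circuit, the state carries amplitude 0 on |00>, 0 on |01>, -sqrt(2)/2 on |10>, sqrt(2)/2 on |11>.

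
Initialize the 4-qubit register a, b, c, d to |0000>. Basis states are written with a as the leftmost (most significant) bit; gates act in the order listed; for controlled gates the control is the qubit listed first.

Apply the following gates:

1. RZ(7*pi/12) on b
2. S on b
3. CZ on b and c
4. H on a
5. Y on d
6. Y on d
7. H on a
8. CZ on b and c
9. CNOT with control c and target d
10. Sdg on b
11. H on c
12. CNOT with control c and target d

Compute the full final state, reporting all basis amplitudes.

After the circuit, the state carries amplitude -sqrt(2)*exp(17*I*pi/24)/2 on |0000>, -sqrt(2)*exp(17*I*pi/24)/2 on |0011>, and 0 on every other basis state. Key observation: steps 3-8 multiply out to the identity, so the circuit reduces to the remaining gates.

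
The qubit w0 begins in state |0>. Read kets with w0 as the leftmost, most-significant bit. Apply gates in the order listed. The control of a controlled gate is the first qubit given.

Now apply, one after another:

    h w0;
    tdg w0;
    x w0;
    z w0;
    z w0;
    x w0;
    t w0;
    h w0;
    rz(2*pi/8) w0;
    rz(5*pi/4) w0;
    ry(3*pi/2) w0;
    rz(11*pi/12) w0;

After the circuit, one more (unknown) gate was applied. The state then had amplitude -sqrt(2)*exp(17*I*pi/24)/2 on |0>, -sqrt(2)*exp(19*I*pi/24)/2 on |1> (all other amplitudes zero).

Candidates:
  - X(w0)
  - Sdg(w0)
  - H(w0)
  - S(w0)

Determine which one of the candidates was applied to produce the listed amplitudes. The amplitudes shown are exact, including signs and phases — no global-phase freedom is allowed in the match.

The applied gate was X(w0). Key observation: gates 1-8 undo each other exactly, leaving only the rest of the circuit to track.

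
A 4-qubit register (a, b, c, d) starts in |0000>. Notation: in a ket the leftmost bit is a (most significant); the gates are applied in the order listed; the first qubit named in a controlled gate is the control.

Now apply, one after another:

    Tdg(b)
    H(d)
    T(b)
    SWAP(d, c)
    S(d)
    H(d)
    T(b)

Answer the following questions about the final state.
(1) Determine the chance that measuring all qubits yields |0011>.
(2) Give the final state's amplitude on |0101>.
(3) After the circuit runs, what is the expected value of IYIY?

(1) The probability of measuring |0011> is 1/4.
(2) |0101> carries amplitude 0 in the final state.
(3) The expectation value of IYIY is 0.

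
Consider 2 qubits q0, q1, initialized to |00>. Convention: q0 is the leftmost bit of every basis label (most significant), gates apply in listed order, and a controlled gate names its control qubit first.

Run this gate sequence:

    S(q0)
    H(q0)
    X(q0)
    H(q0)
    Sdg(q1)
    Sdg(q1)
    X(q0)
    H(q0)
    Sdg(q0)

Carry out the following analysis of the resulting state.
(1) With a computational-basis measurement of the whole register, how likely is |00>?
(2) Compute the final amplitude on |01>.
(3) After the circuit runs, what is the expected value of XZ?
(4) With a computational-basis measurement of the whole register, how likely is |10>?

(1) A full measurement returns |00> with probability 1/2.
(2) The amplitude on |01> is 0.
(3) The expectation value of XZ is 0.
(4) A full measurement returns |10> with probability 1/2.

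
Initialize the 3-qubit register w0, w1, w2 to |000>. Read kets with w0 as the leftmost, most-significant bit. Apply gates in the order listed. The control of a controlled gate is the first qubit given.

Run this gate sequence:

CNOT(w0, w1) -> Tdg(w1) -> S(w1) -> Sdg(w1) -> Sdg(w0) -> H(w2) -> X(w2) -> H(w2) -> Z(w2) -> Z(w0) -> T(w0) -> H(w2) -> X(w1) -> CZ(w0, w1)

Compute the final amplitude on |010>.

The final state's coefficient on |010> equals sqrt(2)/2. Key observation: gates 6-9 undo each other exactly, leaving only the rest of the circuit to track.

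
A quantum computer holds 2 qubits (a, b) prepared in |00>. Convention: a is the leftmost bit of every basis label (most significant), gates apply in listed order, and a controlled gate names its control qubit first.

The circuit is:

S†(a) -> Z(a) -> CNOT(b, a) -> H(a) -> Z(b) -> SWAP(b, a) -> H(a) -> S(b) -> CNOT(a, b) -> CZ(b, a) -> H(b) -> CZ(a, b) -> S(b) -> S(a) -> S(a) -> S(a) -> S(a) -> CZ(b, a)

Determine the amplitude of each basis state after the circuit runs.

The final amplitudes are sqrt(2)*(1 + I)/4 on |00>, sqrt(2)*(1 + I)/4 on |01>, sqrt(2)*(-1 + I)/4 on |10>, sqrt(2)*(-1 + I)/4 on |11>. Key observation: steps 14-17 multiply out to the identity, so the circuit reduces to the remaining gates.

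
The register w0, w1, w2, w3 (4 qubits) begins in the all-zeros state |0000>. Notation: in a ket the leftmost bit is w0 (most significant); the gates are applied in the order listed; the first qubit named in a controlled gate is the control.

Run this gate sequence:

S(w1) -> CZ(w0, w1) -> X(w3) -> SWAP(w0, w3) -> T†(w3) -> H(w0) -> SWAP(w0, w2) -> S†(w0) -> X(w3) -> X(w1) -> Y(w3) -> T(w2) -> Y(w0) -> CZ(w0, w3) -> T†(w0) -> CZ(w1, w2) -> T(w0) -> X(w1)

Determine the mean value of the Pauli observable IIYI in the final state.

In the final state, IIYI has expectation sqrt(2)/2.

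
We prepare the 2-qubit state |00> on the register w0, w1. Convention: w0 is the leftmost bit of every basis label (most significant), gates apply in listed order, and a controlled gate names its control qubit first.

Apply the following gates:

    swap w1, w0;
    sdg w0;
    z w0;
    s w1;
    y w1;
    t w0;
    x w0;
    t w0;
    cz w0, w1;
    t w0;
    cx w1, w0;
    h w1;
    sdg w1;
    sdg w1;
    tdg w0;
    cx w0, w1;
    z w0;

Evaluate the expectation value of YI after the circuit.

The expectation value of YI is 0.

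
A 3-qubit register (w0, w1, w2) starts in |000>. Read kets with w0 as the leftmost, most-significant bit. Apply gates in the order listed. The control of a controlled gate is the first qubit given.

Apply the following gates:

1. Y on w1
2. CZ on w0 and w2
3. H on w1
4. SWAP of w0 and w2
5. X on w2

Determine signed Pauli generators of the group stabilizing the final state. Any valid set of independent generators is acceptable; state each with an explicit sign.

The stabilizer group can be generated by -IXI, +ZII, -IIZ, among other valid generating sets.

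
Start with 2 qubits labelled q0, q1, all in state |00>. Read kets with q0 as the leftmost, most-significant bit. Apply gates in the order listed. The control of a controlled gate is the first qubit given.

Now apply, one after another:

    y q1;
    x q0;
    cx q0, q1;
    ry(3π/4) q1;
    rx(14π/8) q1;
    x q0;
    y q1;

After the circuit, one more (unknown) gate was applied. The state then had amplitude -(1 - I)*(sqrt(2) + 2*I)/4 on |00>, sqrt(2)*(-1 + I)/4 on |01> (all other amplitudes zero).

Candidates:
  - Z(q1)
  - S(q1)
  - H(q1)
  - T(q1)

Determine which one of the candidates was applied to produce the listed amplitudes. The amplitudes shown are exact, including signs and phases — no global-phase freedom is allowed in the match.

The applied gate was S(q1).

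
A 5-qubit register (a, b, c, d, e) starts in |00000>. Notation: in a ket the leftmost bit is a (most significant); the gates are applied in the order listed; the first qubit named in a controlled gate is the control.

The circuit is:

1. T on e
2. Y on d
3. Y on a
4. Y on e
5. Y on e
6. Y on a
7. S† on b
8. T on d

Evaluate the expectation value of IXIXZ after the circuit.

In the final state, IXIXZ has expectation 0. Key observation: gates 3-6 undo each other exactly, leaving only the rest of the circuit to track.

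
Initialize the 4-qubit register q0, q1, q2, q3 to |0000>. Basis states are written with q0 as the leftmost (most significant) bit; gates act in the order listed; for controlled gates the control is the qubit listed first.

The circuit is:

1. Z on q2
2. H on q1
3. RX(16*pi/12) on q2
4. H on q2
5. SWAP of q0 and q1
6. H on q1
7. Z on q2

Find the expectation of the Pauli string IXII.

In the final state, IXII has expectation 1.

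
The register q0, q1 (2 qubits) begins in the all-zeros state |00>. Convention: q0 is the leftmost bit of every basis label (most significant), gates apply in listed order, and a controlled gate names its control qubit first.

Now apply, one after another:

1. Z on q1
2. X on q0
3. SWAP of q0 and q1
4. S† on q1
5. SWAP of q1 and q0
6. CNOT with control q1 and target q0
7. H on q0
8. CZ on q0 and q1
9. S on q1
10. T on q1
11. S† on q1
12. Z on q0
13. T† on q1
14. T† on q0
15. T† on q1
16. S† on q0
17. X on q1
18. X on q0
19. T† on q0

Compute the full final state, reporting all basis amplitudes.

The final amplitudes are 0 on |00>, sqrt(2)*exp(3*I*pi/4)/2 on |01>, 0 on |10>, -sqrt(2)*exp(I*pi/4)/2 on |11>.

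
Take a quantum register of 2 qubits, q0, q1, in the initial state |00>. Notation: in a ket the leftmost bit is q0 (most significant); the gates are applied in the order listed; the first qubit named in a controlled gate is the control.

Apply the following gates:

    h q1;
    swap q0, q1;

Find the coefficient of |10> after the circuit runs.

The amplitude on |10> is sqrt(2)/2.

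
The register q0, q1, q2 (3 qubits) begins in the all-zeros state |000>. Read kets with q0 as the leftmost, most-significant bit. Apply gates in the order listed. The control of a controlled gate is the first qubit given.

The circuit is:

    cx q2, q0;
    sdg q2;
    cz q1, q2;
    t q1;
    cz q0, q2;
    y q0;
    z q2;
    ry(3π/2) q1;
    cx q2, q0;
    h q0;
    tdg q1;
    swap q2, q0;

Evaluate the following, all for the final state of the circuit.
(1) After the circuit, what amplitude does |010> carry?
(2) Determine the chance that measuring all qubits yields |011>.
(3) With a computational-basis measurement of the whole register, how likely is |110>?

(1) The final state's coefficient on |010> equals exp(I*pi/4)/2.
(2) A full measurement returns |011> with probability 1/4.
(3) A full measurement returns |110> with probability 0.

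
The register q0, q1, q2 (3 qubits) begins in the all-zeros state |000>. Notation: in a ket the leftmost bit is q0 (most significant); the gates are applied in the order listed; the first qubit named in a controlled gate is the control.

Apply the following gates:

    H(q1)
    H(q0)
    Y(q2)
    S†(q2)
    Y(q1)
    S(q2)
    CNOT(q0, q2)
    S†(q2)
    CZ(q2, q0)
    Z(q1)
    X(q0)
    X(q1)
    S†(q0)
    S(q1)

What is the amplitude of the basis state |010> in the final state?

|010> carries amplitude I/2 in the final state.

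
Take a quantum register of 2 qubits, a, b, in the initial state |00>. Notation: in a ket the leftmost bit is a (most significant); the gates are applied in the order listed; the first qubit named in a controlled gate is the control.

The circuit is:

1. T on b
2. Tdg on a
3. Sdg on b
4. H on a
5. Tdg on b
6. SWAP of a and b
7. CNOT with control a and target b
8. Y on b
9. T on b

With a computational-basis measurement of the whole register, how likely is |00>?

The probability of measuring |00> is 1/2.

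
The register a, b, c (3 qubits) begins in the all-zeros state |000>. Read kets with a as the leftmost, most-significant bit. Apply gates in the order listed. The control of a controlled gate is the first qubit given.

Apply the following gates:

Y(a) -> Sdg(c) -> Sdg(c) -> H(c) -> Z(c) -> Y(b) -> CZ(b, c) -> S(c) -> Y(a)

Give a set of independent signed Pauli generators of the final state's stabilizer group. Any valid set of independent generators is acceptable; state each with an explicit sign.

The final state is stabilized by the group generated by +IIY, +ZII, -IZI; other independent generating sets are equally valid.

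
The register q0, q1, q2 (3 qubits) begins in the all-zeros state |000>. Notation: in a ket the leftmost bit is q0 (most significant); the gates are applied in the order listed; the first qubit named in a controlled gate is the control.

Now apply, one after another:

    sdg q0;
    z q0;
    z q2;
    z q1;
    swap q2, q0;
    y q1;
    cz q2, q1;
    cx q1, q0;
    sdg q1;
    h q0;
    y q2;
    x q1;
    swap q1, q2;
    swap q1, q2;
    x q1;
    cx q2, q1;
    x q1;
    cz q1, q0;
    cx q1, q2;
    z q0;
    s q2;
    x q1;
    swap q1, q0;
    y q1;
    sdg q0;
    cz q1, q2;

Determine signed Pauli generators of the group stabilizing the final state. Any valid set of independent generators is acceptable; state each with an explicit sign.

The final state is stabilized by the group generated by +IXI, +ZII, +IIZ; other independent generating sets are equally valid. Key observation: steps 12-15 multiply out to the identity, so the circuit reduces to the remaining gates.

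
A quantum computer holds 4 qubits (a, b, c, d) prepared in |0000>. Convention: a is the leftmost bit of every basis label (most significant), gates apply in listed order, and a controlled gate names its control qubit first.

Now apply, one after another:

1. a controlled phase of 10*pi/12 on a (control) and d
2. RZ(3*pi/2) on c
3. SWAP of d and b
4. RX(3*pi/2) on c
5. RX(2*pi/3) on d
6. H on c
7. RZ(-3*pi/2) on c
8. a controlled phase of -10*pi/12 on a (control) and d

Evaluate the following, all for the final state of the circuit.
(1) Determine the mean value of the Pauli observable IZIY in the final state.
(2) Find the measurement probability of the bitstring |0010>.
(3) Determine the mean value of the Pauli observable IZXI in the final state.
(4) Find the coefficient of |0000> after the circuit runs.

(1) The observable IZIY averages to -sqrt(3)/2.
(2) Outcome |0010> occurs with probability 1/8.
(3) In the final state, IZXI has expectation 1.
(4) The amplitude on |0000> is -1/4 - I/4.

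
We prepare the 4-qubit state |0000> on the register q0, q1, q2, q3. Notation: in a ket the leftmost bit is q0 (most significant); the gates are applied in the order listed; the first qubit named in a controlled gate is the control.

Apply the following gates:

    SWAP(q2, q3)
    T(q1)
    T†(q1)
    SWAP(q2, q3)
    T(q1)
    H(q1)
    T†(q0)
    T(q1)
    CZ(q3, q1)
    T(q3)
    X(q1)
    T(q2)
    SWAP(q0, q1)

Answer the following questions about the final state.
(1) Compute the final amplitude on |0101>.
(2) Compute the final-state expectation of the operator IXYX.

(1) |0101> carries amplitude 0 in the final state. Key observation: gates 1-4 undo each other exactly, leaving only the rest of the circuit to track.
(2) The observable IXYX averages to 0.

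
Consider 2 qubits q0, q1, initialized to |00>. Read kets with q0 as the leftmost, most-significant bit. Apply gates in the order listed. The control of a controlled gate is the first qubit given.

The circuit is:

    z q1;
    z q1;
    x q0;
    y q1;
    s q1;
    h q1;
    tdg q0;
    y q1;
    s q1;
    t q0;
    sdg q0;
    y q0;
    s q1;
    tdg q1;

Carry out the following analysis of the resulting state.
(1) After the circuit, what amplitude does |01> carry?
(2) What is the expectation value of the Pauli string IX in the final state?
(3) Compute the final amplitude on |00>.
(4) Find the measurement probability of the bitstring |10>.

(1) The final state's coefficient on |01> equals -sqrt(2)*exp(I*pi/4)/2.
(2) In the final state, IX has expectation -sqrt(2)/2.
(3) The final state's coefficient on |00> equals sqrt(2)*I/2.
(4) Outcome |10> occurs with probability 0.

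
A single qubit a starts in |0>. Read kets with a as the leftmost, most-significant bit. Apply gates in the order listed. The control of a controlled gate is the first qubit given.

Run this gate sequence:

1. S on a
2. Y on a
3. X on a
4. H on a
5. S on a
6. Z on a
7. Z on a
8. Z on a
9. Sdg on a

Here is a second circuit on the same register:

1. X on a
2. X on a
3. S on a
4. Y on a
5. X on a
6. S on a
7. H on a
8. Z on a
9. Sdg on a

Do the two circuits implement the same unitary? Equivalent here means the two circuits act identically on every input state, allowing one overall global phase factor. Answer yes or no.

No, they are not equivalent — no single phase factor reconciles the two unitaries.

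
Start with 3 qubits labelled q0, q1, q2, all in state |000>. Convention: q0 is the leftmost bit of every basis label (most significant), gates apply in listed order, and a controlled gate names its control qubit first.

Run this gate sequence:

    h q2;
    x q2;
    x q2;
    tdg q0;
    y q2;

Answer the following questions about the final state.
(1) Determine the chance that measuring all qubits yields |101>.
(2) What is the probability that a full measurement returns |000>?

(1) Outcome |101> occurs with probability 0. Key observation: steps 2-3 multiply out to the identity, so the circuit reduces to the remaining gates.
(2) The probability of measuring |000> is 1/2.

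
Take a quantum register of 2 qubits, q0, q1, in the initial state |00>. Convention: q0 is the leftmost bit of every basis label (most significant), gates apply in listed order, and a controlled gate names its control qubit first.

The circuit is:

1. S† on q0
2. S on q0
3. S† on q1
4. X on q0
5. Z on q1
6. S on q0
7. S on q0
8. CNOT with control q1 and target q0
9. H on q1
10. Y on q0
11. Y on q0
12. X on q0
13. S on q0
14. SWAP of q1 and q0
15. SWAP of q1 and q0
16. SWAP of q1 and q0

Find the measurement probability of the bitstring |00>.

A full measurement returns |00> with probability 1/2.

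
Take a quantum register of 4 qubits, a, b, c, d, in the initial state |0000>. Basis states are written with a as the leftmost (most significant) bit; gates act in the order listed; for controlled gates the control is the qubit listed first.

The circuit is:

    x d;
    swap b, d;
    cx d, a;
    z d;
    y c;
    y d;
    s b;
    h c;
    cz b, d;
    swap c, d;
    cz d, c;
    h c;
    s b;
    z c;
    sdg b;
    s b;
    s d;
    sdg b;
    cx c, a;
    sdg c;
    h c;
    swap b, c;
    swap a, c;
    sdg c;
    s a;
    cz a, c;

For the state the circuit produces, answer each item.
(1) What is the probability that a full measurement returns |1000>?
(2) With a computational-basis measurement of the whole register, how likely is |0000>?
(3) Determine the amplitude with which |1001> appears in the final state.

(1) A full measurement returns |1000> with probability 1/8.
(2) Outcome |0000> occurs with probability 0.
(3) |1001> carries amplitude -sqrt(2)*I/4 in the final state.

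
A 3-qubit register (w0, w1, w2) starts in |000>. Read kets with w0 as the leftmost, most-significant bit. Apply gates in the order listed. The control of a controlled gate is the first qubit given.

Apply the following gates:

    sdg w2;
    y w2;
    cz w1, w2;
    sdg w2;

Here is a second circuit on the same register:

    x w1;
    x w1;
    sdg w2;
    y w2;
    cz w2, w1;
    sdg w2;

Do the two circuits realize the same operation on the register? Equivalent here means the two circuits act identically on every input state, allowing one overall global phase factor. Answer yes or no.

Yes — the two circuits implement the same unitary up to a global phase.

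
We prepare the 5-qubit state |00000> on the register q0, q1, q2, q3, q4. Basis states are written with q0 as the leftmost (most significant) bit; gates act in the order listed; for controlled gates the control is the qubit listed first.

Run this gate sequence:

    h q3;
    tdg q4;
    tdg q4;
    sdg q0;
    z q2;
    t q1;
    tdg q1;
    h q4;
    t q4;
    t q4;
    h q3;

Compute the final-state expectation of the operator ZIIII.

The observable ZIIII averages to 1.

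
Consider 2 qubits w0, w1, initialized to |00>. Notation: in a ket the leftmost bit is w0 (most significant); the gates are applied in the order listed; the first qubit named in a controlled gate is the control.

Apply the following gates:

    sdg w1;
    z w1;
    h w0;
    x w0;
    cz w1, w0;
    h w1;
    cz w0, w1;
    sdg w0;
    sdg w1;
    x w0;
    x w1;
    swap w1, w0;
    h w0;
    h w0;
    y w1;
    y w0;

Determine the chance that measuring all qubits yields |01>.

Outcome |01> occurs with probability 1/4.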